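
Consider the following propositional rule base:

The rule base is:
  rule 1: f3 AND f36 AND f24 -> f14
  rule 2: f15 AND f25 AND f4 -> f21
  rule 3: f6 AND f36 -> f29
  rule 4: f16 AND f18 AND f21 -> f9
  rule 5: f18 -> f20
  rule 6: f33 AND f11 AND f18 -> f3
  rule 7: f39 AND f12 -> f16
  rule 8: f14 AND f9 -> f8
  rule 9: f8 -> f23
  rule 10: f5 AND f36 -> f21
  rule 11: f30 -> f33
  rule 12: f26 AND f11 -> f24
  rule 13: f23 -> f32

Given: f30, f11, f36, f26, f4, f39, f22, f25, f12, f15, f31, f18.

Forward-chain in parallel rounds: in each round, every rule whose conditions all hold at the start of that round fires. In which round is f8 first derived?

Round 1 — rule 2, rule 5, rule 7, rule 11, rule 12, derive f21, f20, f16, f33, f24.
Round 2 — rule 4, rule 6, derive f9, f3.
Round 3 — rule 1, derive f14.
Round 4 — rule 8, derive f8.
f8 first appears in round 4.

4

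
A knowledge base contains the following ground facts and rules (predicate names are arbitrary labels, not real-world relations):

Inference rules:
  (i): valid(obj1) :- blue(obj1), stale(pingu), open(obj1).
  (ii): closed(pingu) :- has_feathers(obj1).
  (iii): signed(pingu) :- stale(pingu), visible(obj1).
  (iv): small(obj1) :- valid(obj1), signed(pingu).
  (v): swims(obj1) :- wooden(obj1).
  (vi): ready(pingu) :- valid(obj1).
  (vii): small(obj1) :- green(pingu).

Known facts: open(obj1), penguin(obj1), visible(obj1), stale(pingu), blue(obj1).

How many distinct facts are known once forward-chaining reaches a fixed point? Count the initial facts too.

Round 1: (i) [valid(obj1) :- blue(obj1), stale(pingu), open(obj1).]; (iii) [signed(pingu) :- stale(pingu), visible(obj1).]. Adds valid(obj1), signed(pingu).
Round 2: (iv) [small(obj1) :- valid(obj1), signed(pingu).]; (vi) [ready(pingu) :- valid(obj1).]. Adds small(obj1), ready(pingu).
Closure: {blue(obj1), open(obj1), penguin(obj1), ready(pingu), signed(pingu), small(obj1), stale(pingu), valid(obj1), visible(obj1)} — 9 facts.

9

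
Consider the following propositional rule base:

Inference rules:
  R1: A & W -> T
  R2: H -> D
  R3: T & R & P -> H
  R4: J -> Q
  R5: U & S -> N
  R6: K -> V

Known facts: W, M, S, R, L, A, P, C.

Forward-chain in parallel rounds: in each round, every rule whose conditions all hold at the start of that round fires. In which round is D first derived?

3

Round 1 fires R1, giving T.
Round 2 fires R3, giving H.
Round 3 fires R2, giving D.
D first appears in round 3.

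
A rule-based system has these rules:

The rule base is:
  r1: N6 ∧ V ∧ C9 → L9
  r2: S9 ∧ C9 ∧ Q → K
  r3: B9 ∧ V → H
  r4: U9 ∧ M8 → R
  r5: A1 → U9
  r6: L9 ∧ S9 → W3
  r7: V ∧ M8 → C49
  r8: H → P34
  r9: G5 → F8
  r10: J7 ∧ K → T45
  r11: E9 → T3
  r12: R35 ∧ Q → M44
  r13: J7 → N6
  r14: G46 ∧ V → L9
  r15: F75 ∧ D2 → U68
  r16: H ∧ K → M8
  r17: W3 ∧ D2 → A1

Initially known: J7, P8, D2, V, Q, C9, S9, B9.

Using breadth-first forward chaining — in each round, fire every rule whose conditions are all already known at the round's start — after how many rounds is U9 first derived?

Round 1 — r2, r3, r13, derive K, H, N6.
Round 2 — r1, r8, r10, r16, derive L9, P34, T45, M8.
Round 3 — r6, r7, derive W3, C49.
Round 4 — r17, derive A1.
Round 5 — r5, derive U9.
U9 first appears in round 5.

5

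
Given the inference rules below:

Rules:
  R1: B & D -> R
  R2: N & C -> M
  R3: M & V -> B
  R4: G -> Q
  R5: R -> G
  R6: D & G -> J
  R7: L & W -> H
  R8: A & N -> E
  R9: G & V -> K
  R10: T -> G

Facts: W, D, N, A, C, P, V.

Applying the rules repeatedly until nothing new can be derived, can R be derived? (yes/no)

yes

Round 1: R2 [N & C -> M]; R8 [A & N -> E]. Adds M, E.
Round 2: R3 [M & V -> B]. Adds B.
Round 3: R1 [B & D -> R]. Adds R.
Round 4: R5 [R -> G]. Adds G.
Round 5: R4 [G -> Q]; R6 [D & G -> J]; R9 [G & V -> K]. Adds Q, J, K.
R appears in round 3, so it is derivable.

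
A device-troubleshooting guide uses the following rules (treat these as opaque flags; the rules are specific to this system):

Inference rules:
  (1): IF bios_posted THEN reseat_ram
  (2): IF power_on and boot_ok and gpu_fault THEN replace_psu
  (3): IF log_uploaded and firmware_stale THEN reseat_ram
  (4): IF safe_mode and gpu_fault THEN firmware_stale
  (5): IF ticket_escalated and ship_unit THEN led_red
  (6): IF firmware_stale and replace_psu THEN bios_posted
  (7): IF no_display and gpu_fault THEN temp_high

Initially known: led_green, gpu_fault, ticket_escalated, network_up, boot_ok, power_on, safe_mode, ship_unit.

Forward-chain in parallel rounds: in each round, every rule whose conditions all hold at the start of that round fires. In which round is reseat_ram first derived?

Round 1 — (2), (4), (5), derive replace_psu, firmware_stale, led_red.
Round 2 — (6), derive bios_posted.
Round 3 — (1), derive reseat_ram.
reseat_ram first appears in round 3.

3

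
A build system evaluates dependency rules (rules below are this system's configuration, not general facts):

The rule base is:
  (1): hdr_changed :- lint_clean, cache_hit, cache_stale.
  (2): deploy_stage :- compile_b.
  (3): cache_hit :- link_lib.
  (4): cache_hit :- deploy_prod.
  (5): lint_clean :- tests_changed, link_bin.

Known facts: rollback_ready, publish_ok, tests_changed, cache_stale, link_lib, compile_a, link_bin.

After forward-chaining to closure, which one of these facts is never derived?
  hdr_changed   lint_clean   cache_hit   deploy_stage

[1] (3) [cache_hit :- link_lib.]; (5) [lint_clean :- tests_changed, link_bin.]. ⇒ new: cache_hit, lint_clean.
[2] (1) [hdr_changed :- lint_clean, cache_hit, cache_stale.]. ⇒ new: hdr_changed.
Derived: hdr_changed (round 2), lint_clean (round 1), cache_hit (round 1). deploy_stage never appears in any round.

deploy_stage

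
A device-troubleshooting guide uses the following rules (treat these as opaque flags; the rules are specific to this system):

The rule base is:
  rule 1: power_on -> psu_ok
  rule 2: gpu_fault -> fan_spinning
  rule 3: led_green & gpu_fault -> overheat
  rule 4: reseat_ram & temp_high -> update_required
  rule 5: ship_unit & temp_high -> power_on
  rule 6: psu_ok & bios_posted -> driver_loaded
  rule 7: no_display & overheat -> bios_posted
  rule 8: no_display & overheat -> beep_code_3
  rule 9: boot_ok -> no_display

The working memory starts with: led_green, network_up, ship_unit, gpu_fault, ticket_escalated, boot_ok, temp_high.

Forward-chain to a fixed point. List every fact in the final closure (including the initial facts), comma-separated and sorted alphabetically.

beep_code_3, bios_posted, boot_ok, driver_loaded, fan_spinning, gpu_fault, led_green, network_up, no_display, overheat, power_on, psu_ok, ship_unit, temp_high, ticket_escalated

Round 1 fires rule 2, rule 3, rule 5, rule 9, giving fan_spinning, overheat, power_on, no_display.
Round 2 fires rule 1, rule 7, rule 8, giving psu_ok, bios_posted, beep_code_3.
Round 3 fires rule 6, giving driver_loaded.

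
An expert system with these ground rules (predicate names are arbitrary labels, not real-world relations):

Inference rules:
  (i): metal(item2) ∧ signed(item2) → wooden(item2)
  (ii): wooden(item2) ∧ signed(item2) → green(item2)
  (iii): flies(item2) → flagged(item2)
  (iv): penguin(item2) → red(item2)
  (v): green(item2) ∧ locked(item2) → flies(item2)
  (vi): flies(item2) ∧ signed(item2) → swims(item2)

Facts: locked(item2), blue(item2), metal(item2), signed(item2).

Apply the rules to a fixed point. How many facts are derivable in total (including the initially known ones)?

Round 1: (i) [metal(item2) ∧ signed(item2) → wooden(item2)]. Adds wooden(item2).
Round 2: (ii) [wooden(item2) ∧ signed(item2) → green(item2)]. Adds green(item2).
Round 3: (v) [green(item2) ∧ locked(item2) → flies(item2)]. Adds flies(item2).
Round 4: (iii) [flies(item2) → flagged(item2)]; (vi) [flies(item2) ∧ signed(item2) → swims(item2)]. Adds flagged(item2), swims(item2).
Closure: {blue(item2), flagged(item2), flies(item2), green(item2), locked(item2), metal(item2), signed(item2), swims(item2), wooden(item2)} — 9 facts.

9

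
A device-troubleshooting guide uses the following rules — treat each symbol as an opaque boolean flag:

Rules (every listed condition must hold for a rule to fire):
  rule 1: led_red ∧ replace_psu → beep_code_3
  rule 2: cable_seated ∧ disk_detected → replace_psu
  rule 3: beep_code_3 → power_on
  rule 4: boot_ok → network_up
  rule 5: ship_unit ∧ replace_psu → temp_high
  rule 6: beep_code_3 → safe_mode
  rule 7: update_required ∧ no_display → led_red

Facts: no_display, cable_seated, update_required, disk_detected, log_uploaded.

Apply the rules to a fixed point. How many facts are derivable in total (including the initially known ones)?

10

Round 1: rule 2 [cable_seated ∧ disk_detected → replace_psu]; rule 7 [update_required ∧ no_display → led_red]. New: replace_psu, led_red.
Round 2: rule 1 [led_red ∧ replace_psu → beep_code_3]. New: beep_code_3.
Round 3: rule 3 [beep_code_3 → power_on]; rule 6 [beep_code_3 → safe_mode]. New: power_on, safe_mode.
Closure: {beep_code_3, cable_seated, disk_detected, led_red, log_uploaded, no_display, power_on, replace_psu, safe_mode, update_required} — 10 facts.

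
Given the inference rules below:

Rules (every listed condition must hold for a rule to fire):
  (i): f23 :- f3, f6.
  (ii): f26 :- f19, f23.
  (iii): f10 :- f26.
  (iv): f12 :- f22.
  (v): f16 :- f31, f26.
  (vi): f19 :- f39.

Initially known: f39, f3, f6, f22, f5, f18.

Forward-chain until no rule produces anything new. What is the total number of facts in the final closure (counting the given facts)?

11

[1] (i) [f23 :- f3, f6.]; (iv) [f12 :- f22.]; (vi) [f19 :- f39.]. ⇒ new: f23, f12, f19.
[2] (ii) [f26 :- f19, f23.]. ⇒ new: f26.
[3] (iii) [f10 :- f26.]. ⇒ new: f10.
Closure: {f10, f12, f18, f19, f22, f23, f26, f3, f39, f5, f6} — 11 facts.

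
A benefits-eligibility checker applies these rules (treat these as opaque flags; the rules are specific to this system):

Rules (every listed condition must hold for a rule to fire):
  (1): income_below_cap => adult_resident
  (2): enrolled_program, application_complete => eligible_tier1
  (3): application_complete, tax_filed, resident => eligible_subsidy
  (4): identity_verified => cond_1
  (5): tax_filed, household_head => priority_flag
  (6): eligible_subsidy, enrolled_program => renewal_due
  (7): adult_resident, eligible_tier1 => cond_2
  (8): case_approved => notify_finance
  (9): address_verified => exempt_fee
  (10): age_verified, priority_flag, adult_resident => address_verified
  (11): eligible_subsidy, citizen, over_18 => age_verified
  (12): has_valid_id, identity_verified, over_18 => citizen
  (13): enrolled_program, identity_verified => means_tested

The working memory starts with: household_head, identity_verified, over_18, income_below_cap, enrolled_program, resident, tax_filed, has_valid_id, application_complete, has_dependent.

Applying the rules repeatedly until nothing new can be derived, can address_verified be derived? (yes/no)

Round 1 fires (1), (2), (3), (4), (5), (12), (13), giving adult_resident, eligible_tier1, eligible_subsidy, cond_1, priority_flag, citizen, means_tested.
Round 2 fires (6), (7), (11), giving renewal_due, cond_2, age_verified.
Round 3 fires (10), giving address_verified.
Round 4 fires (9), giving exempt_fee.
address_verified appears in round 3, so it is derivable.

yes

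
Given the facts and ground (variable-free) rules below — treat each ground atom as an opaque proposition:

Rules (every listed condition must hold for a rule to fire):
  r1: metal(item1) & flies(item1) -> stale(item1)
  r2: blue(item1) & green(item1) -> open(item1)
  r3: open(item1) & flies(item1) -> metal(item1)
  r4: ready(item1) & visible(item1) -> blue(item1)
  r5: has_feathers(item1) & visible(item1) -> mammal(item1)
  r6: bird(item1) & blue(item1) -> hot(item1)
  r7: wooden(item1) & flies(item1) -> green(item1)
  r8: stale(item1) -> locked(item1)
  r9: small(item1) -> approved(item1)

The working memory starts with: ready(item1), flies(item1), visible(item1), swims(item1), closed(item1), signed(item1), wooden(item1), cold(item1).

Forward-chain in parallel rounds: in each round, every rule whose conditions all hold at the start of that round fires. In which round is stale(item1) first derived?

4

Round 1: r4 [ready(item1) & visible(item1) -> blue(item1)]; r7 [wooden(item1) & flies(item1) -> green(item1)]. Adds blue(item1), green(item1).
Round 2: r2 [blue(item1) & green(item1) -> open(item1)]. Adds open(item1).
Round 3: r3 [open(item1) & flies(item1) -> metal(item1)]. Adds metal(item1).
Round 4: r1 [metal(item1) & flies(item1) -> stale(item1)]. Adds stale(item1).
stale(item1) first appears in round 4.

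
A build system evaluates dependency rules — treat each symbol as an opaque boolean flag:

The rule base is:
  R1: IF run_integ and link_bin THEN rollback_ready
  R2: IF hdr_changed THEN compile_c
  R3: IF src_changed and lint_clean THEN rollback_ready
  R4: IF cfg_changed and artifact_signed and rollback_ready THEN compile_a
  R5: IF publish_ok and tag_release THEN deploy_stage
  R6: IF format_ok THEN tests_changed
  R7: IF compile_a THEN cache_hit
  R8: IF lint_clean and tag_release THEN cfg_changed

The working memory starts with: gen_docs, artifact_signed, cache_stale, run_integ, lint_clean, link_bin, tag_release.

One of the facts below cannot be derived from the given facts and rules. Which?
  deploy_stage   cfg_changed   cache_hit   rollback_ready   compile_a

deploy_stage

Round 1 fires R1, R8, giving rollback_ready, cfg_changed.
Round 2 fires R4, giving compile_a.
Round 3 fires R7, giving cache_hit.
Derived: compile_a (round 2), cfg_changed (round 1), rollback_ready (round 1), cache_hit (round 3). deploy_stage never appears in any round.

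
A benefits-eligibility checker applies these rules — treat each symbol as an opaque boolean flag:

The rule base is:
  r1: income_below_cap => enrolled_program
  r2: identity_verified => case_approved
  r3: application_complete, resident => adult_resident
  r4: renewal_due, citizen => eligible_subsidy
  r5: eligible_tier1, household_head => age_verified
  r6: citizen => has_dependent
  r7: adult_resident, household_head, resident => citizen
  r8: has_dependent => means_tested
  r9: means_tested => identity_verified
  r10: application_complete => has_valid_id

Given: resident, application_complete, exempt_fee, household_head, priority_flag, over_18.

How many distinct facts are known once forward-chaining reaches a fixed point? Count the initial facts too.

13

Round 1 fires r3, r10, giving adult_resident, has_valid_id.
Round 2 fires r7, giving citizen.
Round 3 fires r6, giving has_dependent.
Round 4 fires r8, giving means_tested.
Round 5 fires r9, giving identity_verified.
Round 6 fires r2, giving case_approved.
Closure: {adult_resident, application_complete, case_approved, citizen, exempt_fee, has_dependent, has_valid_id, household_head, identity_verified, means_tested, over_18, priority_flag, resident} — 13 facts.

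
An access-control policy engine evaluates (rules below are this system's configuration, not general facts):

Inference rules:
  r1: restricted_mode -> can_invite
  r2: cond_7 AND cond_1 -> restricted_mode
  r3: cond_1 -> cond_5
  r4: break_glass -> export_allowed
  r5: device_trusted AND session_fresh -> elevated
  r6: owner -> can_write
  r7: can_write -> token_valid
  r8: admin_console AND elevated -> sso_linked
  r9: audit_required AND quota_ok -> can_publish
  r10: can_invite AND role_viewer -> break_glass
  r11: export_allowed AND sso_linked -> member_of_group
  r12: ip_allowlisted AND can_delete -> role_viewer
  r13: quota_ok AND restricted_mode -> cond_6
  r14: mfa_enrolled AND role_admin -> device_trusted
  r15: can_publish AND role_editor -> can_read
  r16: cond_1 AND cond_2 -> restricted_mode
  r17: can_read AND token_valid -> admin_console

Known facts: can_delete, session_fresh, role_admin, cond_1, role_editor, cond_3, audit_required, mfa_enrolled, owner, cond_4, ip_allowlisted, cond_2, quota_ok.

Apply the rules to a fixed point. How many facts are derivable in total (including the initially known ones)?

29

[1] r3 [cond_1 -> cond_5]; r6 [owner -> can_write]; r9 [audit_required AND quota_ok -> can_publish]; r12 [ip_allowlisted AND can_delete -> role_viewer]; r14 [mfa_enrolled AND role_admin -> device_trusted]; r16 [cond_1 AND cond_2 -> restricted_mode]. ⇒ new: cond_5, can_write, can_publish, role_viewer, device_trusted, restricted_mode.
[2] r1 [restricted_mode -> can_invite]; r5 [device_trusted AND session_fresh -> elevated]; r7 [can_write -> token_valid]; r13 [quota_ok AND restricted_mode -> cond_6]; r15 [can_publish AND role_editor -> can_read]. ⇒ new: can_invite, elevated, token_valid, cond_6, can_read.
[3] r10 [can_invite AND role_viewer -> break_glass]; r17 [can_read AND token_valid -> admin_console]. ⇒ new: break_glass, admin_console.
[4] r4 [break_glass -> export_allowed]; r8 [admin_console AND elevated -> sso_linked]. ⇒ new: export_allowed, sso_linked.
[5] r11 [export_allowed AND sso_linked -> member_of_group]. ⇒ new: member_of_group.
Closure: {admin_console, audit_required, break_glass, can_delete, can_invite, can_publish, can_read, can_write, cond_1, cond_2, cond_3, cond_4, cond_5, cond_6, device_trusted, elevated, export_allowed, ip_allowlisted, member_of_group, mfa_enrolled, owner, quota_ok, restricted_mode, role_admin, role_editor, role_viewer, session_fresh, sso_linked, token_valid} — 29 facts.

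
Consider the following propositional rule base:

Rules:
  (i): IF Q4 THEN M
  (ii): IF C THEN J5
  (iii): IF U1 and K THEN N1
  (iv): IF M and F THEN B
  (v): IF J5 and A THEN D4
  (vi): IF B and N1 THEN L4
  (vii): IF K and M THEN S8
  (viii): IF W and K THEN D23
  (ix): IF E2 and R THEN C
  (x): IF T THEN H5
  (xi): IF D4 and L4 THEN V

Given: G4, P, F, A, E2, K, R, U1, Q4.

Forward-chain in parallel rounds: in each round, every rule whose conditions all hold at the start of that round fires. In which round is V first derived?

4

Round 1 — (i), (iii), (ix), derive M, N1, C.
Round 2 — (ii), (iv), (vii), derive J5, B, S8.
Round 3 — (v), (vi), derive D4, L4.
Round 4 — (xi), derive V.
V first appears in round 4.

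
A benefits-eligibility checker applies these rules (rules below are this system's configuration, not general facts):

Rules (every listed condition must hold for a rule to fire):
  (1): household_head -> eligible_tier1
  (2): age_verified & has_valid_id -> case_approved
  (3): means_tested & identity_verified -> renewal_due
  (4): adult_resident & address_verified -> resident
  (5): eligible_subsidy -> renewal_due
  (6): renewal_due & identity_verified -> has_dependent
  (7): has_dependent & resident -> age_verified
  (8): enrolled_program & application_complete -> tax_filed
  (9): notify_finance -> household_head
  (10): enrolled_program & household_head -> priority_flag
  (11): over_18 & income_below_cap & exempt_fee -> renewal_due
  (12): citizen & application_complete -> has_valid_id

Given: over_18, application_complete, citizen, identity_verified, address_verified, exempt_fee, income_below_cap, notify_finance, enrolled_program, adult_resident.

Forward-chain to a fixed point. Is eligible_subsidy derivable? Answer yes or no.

no

[1] (4) [adult_resident & address_verified -> resident]; (8) [enrolled_program & application_complete -> tax_filed]; (9) [notify_finance -> household_head]; (11) [over_18 & income_below_cap & exempt_fee -> renewal_due]; (12) [citizen & application_complete -> has_valid_id]. ⇒ new: resident, tax_filed, household_head, renewal_due, has_valid_id.
[2] (1) [household_head -> eligible_tier1]; (6) [renewal_due & identity_verified -> has_dependent]; (10) [enrolled_program & household_head -> priority_flag]. ⇒ new: eligible_tier1, has_dependent, priority_flag.
[3] (7) [has_dependent & resident -> age_verified]. ⇒ new: age_verified.
[4] (2) [age_verified & has_valid_id -> case_approved]. ⇒ new: case_approved.
Fixed point reached. No rule has eligible_subsidy as a consequent, and it is not given.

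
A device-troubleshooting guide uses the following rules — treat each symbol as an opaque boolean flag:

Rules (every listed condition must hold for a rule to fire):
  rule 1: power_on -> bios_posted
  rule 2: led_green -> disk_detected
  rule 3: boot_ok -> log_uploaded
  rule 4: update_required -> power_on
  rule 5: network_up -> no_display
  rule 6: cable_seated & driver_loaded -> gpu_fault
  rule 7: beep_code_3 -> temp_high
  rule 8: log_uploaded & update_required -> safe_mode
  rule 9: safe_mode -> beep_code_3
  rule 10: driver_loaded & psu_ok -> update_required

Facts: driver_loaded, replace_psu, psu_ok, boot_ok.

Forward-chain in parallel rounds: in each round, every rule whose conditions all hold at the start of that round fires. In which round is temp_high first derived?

4

[1] rule 3 [boot_ok -> log_uploaded]; rule 10 [driver_loaded & psu_ok -> update_required]. ⇒ new: log_uploaded, update_required.
[2] rule 4 [update_required -> power_on]; rule 8 [log_uploaded & update_required -> safe_mode]. ⇒ new: power_on, safe_mode.
[3] rule 1 [power_on -> bios_posted]; rule 9 [safe_mode -> beep_code_3]. ⇒ new: bios_posted, beep_code_3.
[4] rule 7 [beep_code_3 -> temp_high]. ⇒ new: temp_high.
temp_high first appears in round 4.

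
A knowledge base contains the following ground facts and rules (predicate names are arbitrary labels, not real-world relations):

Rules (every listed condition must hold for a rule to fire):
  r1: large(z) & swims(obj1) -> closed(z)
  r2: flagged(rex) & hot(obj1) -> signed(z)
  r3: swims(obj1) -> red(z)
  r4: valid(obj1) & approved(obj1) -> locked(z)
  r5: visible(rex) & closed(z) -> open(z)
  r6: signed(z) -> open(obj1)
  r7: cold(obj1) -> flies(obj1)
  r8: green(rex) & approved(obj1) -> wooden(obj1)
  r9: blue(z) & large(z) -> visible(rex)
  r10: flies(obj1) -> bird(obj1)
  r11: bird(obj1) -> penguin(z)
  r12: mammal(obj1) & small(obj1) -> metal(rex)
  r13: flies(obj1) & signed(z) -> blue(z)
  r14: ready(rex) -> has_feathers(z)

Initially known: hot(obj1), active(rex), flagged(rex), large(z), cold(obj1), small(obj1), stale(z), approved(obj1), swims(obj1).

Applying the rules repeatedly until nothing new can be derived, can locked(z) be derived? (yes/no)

no

Round 1 — r1, r2, r3, r7, derive closed(z), signed(z), red(z), flies(obj1).
Round 2 — r6, r10, r13, derive open(obj1), bird(obj1), blue(z).
Round 3 — r9, r11, derive visible(rex), penguin(z).
Round 4 — r5, derive open(z).
Fixed point reached. locked(z) is concluded only by r4; r4 needs valid(obj1) (never derived).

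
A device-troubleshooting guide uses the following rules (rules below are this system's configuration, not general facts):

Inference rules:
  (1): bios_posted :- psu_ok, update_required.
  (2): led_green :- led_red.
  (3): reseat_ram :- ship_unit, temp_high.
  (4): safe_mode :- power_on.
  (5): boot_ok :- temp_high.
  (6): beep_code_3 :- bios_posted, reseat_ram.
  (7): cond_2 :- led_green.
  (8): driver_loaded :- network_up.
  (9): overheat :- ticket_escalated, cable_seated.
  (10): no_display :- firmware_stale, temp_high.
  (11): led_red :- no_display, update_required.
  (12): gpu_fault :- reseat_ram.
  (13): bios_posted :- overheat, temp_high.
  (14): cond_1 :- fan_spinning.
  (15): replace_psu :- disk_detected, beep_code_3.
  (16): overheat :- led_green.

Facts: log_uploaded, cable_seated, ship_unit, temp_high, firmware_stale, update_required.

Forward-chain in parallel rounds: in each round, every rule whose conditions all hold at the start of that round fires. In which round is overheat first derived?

4

Round 1 — (3), (5), (10), derive reseat_ram, boot_ok, no_display.
Round 2 — (11), (12), derive led_red, gpu_fault.
Round 3 — (2), derive led_green.
Round 4 — (7), (16), derive cond_2, overheat.
overheat first appears in round 4.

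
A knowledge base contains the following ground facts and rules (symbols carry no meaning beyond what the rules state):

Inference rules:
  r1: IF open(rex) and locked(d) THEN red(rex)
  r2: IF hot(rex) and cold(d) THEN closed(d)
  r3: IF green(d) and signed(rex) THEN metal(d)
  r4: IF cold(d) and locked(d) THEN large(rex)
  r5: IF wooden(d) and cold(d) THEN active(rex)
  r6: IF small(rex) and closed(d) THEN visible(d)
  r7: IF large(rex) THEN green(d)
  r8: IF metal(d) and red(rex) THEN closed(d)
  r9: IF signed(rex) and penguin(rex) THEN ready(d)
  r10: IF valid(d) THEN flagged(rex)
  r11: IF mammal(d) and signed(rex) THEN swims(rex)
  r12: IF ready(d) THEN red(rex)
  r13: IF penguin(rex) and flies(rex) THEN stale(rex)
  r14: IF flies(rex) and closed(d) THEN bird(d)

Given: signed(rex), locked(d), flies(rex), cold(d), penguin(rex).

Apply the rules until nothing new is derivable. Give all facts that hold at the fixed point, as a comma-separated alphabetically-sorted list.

bird(d), closed(d), cold(d), flies(rex), green(d), large(rex), locked(d), metal(d), penguin(rex), ready(d), red(rex), signed(rex), stale(rex)

[1] r4 [IF cold(d) and locked(d) THEN large(rex)]; r9 [IF signed(rex) and penguin(rex) THEN ready(d)]; r13 [IF penguin(rex) and flies(rex) THEN stale(rex)]. ⇒ new: large(rex), ready(d), stale(rex).
[2] r7 [IF large(rex) THEN green(d)]; r12 [IF ready(d) THEN red(rex)]. ⇒ new: green(d), red(rex).
[3] r3 [IF green(d) and signed(rex) THEN metal(d)]. ⇒ new: metal(d).
[4] r8 [IF metal(d) and red(rex) THEN closed(d)]. ⇒ new: closed(d).
[5] r14 [IF flies(rex) and closed(d) THEN bird(d)]. ⇒ new: bird(d).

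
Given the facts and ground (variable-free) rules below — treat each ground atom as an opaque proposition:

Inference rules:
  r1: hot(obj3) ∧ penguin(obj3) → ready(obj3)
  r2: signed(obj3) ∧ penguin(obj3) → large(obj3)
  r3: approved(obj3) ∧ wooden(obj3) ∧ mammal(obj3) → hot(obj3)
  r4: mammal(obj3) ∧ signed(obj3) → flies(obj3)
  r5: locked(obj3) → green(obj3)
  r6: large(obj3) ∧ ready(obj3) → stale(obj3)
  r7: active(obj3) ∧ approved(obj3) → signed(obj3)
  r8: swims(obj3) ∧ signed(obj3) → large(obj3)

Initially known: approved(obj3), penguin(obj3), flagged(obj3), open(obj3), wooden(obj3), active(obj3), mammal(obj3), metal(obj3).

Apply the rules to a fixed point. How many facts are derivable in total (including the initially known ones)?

Round 1 — r3, r7, derive hot(obj3), signed(obj3).
Round 2 — r1, r2, r4, derive ready(obj3), large(obj3), flies(obj3).
Round 3 — r6, derive stale(obj3).
Closure: {active(obj3), approved(obj3), flagged(obj3), flies(obj3), hot(obj3), large(obj3), mammal(obj3), metal(obj3), open(obj3), penguin(obj3), ready(obj3), signed(obj3), stale(obj3), wooden(obj3)} — 14 facts.

14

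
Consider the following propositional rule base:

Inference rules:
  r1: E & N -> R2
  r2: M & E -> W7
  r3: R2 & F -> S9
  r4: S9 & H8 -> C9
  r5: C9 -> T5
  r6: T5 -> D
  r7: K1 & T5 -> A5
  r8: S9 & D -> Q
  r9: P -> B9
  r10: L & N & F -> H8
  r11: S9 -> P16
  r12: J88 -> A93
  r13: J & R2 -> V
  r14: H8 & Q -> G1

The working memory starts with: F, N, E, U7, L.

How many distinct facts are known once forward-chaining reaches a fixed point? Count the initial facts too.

14

Round 1 fires r1, r10, giving R2, H8.
Round 2 fires r3, giving S9.
Round 3 fires r4, r11, giving C9, P16.
Round 4 fires r5, giving T5.
Round 5 fires r6, giving D.
Round 6 fires r8, giving Q.
Round 7 fires r14, giving G1.
Closure: {C9, D, E, F, G1, H8, L, N, P16, Q, R2, S9, T5, U7} — 14 facts.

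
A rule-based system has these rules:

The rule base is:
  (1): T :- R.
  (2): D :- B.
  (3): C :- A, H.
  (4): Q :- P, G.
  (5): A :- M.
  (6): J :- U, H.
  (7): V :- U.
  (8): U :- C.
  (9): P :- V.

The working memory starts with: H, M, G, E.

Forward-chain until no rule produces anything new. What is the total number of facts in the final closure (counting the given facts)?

11

Round 1 — (5), derive A.
Round 2 — (3), derive C.
Round 3 — (8), derive U.
Round 4 — (6), (7), derive J, V.
Round 5 — (9), derive P.
Round 6 — (4), derive Q.
Closure: {A, C, E, G, H, J, M, P, Q, U, V} — 11 facts.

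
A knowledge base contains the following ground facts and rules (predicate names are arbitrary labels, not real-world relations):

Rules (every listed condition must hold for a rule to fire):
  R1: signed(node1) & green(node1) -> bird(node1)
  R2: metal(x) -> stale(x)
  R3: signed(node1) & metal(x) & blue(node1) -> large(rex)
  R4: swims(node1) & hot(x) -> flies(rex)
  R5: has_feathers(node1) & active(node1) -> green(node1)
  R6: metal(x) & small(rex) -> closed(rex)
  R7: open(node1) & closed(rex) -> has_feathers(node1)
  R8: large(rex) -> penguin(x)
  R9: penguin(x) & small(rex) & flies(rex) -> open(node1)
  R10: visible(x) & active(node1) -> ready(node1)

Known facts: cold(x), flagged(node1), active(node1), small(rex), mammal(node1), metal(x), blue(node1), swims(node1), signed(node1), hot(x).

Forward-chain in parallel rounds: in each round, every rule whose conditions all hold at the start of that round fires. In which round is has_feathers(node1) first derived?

Round 1: R2 [metal(x) -> stale(x)]; R3 [signed(node1) & metal(x) & blue(node1) -> large(rex)]; R4 [swims(node1) & hot(x) -> flies(rex)]; R6 [metal(x) & small(rex) -> closed(rex)]. Adds stale(x), large(rex), flies(rex), closed(rex).
Round 2: R8 [large(rex) -> penguin(x)]. Adds penguin(x).
Round 3: R9 [penguin(x) & small(rex) & flies(rex) -> open(node1)]. Adds open(node1).
Round 4: R7 [open(node1) & closed(rex) -> has_feathers(node1)]. Adds has_feathers(node1).
has_feathers(node1) first appears in round 4.

4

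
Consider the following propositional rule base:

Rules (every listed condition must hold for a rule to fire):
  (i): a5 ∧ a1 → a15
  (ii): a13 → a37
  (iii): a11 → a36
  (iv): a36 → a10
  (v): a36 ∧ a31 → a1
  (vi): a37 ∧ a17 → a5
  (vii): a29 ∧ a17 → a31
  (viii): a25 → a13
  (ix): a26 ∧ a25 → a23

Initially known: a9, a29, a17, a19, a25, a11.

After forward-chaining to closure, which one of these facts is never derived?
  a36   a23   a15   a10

Round 1: (iii) [a11 → a36]; (vii) [a29 ∧ a17 → a31]; (viii) [a25 → a13]. New: a36, a31, a13.
Round 2: (ii) [a13 → a37]; (iv) [a36 → a10]; (v) [a36 ∧ a31 → a1]. New: a37, a10, a1.
Round 3: (vi) [a37 ∧ a17 → a5]. New: a5.
Round 4: (i) [a5 ∧ a1 → a15]. New: a15.
Derived: a10 (round 2), a36 (round 1), a15 (round 4). a23 never appears in any round.

a23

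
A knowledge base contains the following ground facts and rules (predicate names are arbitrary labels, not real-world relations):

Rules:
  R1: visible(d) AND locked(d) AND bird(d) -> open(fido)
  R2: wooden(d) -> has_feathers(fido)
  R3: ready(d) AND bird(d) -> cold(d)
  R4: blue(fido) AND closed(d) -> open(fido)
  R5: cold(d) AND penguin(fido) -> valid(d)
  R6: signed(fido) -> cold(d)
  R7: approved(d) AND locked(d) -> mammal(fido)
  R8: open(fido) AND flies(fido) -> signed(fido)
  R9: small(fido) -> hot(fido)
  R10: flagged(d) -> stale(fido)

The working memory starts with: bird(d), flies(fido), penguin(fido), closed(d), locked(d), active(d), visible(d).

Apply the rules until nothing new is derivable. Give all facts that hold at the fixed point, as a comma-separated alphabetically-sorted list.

Round 1: R1 [visible(d) AND locked(d) AND bird(d) -> open(fido)]. New: open(fido).
Round 2: R8 [open(fido) AND flies(fido) -> signed(fido)]. New: signed(fido).
Round 3: R6 [signed(fido) -> cold(d)]. New: cold(d).
Round 4: R5 [cold(d) AND penguin(fido) -> valid(d)]. New: valid(d).

active(d), bird(d), closed(d), cold(d), flies(fido), locked(d), open(fido), penguin(fido), signed(fido), valid(d), visible(d)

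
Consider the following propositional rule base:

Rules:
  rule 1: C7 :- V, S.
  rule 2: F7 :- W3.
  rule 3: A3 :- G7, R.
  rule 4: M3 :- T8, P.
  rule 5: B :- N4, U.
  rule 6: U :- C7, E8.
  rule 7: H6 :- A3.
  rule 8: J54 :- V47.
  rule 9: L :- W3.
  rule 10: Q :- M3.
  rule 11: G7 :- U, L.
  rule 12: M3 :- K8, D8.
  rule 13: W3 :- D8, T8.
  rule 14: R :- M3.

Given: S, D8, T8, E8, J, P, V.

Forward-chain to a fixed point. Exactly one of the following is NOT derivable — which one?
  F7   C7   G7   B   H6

Round 1 — rule 1, rule 4, rule 13, derive C7, M3, W3.
Round 2 — rule 2, rule 6, rule 9, rule 10, rule 14, derive F7, U, L, Q, R.
Round 3 — rule 11, derive G7.
Round 4 — rule 3, derive A3.
Round 5 — rule 7, derive H6.
Derived: F7 (round 2), G7 (round 3), C7 (round 1), H6 (round 5). B never appears in any round.

B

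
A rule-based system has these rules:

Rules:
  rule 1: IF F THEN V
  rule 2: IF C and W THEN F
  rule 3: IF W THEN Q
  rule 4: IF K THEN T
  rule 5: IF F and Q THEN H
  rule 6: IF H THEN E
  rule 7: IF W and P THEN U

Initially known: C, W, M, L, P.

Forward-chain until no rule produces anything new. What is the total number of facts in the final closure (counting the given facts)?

11

Round 1 — rule 2, rule 3, rule 7, derive F, Q, U.
Round 2 — rule 1, rule 5, derive V, H.
Round 3 — rule 6, derive E.
Closure: {C, E, F, H, L, M, P, Q, U, V, W} — 11 facts.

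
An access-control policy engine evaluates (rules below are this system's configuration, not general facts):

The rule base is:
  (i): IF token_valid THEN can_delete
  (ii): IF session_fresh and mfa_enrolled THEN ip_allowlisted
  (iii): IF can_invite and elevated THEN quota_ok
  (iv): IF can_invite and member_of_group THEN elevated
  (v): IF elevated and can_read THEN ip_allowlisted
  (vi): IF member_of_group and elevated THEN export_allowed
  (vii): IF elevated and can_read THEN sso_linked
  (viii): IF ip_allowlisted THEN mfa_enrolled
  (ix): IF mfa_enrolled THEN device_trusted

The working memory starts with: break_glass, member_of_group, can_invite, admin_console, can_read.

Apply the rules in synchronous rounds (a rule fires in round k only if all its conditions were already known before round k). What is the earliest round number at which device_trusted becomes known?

Round 1: (iv) [IF can_invite and member_of_group THEN elevated]. Adds elevated.
Round 2: (iii) [IF can_invite and elevated THEN quota_ok]; (v) [IF elevated and can_read THEN ip_allowlisted]; (vi) [IF member_of_group and elevated THEN export_allowed]; (vii) [IF elevated and can_read THEN sso_linked]. Adds quota_ok, ip_allowlisted, export_allowed, sso_linked.
Round 3: (viii) [IF ip_allowlisted THEN mfa_enrolled]. Adds mfa_enrolled.
Round 4: (ix) [IF mfa_enrolled THEN device_trusted]. Adds device_trusted.
device_trusted first appears in round 4.

4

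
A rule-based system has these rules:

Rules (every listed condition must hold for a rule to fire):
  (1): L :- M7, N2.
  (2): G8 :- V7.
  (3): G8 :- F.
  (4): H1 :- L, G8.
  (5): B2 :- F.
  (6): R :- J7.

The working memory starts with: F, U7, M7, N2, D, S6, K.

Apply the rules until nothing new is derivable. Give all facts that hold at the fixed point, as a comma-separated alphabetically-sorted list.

B2, D, F, G8, H1, K, L, M7, N2, S6, U7

Round 1 — (1), (3), (5), derive L, G8, B2.
Round 2 — (4), derive H1.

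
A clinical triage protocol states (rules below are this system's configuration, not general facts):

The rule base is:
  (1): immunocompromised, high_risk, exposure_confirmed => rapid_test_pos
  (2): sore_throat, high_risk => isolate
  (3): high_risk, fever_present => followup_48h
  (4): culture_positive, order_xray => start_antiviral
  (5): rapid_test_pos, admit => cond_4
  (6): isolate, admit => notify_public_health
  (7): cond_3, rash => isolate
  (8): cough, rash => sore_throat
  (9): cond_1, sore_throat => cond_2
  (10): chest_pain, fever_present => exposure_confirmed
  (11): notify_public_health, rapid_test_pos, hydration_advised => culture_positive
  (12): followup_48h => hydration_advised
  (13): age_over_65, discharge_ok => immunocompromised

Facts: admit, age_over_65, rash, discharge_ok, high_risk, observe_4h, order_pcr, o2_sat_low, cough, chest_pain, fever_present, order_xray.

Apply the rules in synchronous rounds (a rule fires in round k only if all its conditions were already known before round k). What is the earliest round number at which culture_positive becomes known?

4

Round 1 — (3), (8), (10), (13), derive followup_48h, sore_throat, exposure_confirmed, immunocompromised.
Round 2 — (1), (2), (12), derive rapid_test_pos, isolate, hydration_advised.
Round 3 — (5), (6), derive cond_4, notify_public_health.
Round 4 — (11), derive culture_positive.
culture_positive first appears in round 4.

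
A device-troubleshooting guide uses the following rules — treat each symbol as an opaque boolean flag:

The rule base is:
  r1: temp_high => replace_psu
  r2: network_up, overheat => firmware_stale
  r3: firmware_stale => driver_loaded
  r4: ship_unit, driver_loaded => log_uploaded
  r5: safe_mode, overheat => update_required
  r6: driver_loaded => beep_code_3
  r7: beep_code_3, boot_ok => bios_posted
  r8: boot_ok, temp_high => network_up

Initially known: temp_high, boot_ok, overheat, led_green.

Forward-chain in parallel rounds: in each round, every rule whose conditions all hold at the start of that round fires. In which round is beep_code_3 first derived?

Round 1: r1 [temp_high => replace_psu]; r8 [boot_ok, temp_high => network_up]. New: replace_psu, network_up.
Round 2: r2 [network_up, overheat => firmware_stale]. New: firmware_stale.
Round 3: r3 [firmware_stale => driver_loaded]. New: driver_loaded.
Round 4: r6 [driver_loaded => beep_code_3]. New: beep_code_3.
beep_code_3 first appears in round 4.

4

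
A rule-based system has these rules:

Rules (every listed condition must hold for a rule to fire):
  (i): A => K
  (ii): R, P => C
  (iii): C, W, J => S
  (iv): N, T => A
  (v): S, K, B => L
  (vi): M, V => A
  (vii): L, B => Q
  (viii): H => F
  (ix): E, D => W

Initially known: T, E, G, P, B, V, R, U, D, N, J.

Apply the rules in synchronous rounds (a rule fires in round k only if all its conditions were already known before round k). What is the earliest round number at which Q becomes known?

Round 1: (ii) [R, P => C]; (iv) [N, T => A]; (ix) [E, D => W]. Adds C, A, W.
Round 2: (i) [A => K]; (iii) [C, W, J => S]. Adds K, S.
Round 3: (v) [S, K, B => L]. Adds L.
Round 4: (vii) [L, B => Q]. Adds Q.
Q first appears in round 4.

4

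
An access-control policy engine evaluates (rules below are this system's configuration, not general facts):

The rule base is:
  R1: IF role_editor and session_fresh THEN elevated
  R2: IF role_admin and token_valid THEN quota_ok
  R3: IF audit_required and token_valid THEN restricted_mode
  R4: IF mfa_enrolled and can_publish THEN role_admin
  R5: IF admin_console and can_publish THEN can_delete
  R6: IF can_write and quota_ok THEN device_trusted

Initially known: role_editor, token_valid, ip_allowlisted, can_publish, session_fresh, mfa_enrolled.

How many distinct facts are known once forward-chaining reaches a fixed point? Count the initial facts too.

9

Round 1: R1 [IF role_editor and session_fresh THEN elevated]; R4 [IF mfa_enrolled and can_publish THEN role_admin]. New: elevated, role_admin.
Round 2: R2 [IF role_admin and token_valid THEN quota_ok]. New: quota_ok.
Closure: {can_publish, elevated, ip_allowlisted, mfa_enrolled, quota_ok, role_admin, role_editor, session_fresh, token_valid} — 9 facts.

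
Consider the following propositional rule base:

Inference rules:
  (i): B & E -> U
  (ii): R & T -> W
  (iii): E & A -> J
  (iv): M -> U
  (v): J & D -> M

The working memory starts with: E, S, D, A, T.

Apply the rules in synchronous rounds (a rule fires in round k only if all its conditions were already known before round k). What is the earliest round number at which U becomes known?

Round 1 fires (iii), giving J.
Round 2 fires (v), giving M.
Round 3 fires (iv), giving U.
U first appears in round 3.

3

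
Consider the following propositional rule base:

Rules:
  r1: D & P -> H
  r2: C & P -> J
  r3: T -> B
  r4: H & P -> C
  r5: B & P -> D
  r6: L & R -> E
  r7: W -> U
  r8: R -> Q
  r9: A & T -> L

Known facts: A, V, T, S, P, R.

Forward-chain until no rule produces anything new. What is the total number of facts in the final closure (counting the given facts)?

14

Round 1: r3 [T -> B]; r8 [R -> Q]; r9 [A & T -> L]. Adds B, Q, L.
Round 2: r5 [B & P -> D]; r6 [L & R -> E]. Adds D, E.
Round 3: r1 [D & P -> H]. Adds H.
Round 4: r4 [H & P -> C]. Adds C.
Round 5: r2 [C & P -> J]. Adds J.
Closure: {A, B, C, D, E, H, J, L, P, Q, R, S, T, V} — 14 facts.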